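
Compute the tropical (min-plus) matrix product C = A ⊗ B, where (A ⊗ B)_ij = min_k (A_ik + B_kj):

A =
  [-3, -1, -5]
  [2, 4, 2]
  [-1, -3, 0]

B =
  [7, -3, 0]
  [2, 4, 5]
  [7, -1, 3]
A ⊗ B =
  [1, -6, -3]
  [6, -1, 2]
  [-1, -4, -1]

Apply the min-plus product entry-by-entry:
  C[0][0] = min over k of (A[0][0] + B[0][0] = -3 + 7 = 4, A[0][1] + B[1][0] = -1 + 2 = 1, A[0][2] + B[2][0] = -5 + 7 = 2) = 1 (attained at k = 1)
  C[0][1] = min over k of (A[0][0] + B[0][1] = -3 + -3 = -6, A[0][1] + B[1][1] = -1 + 4 = 3, A[0][2] + B[2][1] = -5 + -1 = -6) = -6 (attained at k = 0)
  C[0][2] = min over k of (A[0][0] + B[0][2] = -3 + 0 = -3, A[0][1] + B[1][2] = -1 + 5 = 4, A[0][2] + B[2][2] = -5 + 3 = -2) = -3 (attained at k = 0)
  C[1][0] = min over k of (A[1][0] + B[0][0] = 2 + 7 = 9, A[1][1] + B[1][0] = 4 + 2 = 6, A[1][2] + B[2][0] = 2 + 7 = 9) = 6 (attained at k = 1)
  C[1][1] = min over k of (A[1][0] + B[0][1] = 2 + -3 = -1, A[1][1] + B[1][1] = 4 + 4 = 8, A[1][2] + B[2][1] = 2 + -1 = 1) = -1 (attained at k = 0)
  C[1][2] = min over k of (A[1][0] + B[0][2] = 2 + 0 = 2, A[1][1] + B[1][2] = 4 + 5 = 9, A[1][2] + B[2][2] = 2 + 3 = 5) = 2 (attained at k = 0)
  C[2][0] = min over k of (A[2][0] + B[0][0] = -1 + 7 = 6, A[2][1] + B[1][0] = -3 + 2 = -1, A[2][2] + B[2][0] = 0 + 7 = 7) = -1 (attained at k = 1)
  C[2][1] = min over k of (A[2][0] + B[0][1] = -1 + -3 = -4, A[2][1] + B[1][1] = -3 + 4 = 1, A[2][2] + B[2][1] = 0 + -1 = -1) = -4 (attained at k = 0)
  C[2][2] = min over k of (A[2][0] + B[0][2] = -1 + 0 = -1, A[2][1] + B[1][2] = -3 + 5 = 2, A[2][2] + B[2][2] = 0 + 3 = 3) = -1 (attained at k = 0)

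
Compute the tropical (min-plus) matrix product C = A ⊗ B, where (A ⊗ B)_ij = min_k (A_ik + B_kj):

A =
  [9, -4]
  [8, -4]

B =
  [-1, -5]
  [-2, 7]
A ⊗ B =
  [-6, 3]
  [-6, 3]

Apply the min-plus product entry-by-entry:
  C[0][0] = min over k of (A[0][0] + B[0][0] = 9 + -1 = 8, A[0][1] + B[1][0] = -4 + -2 = -6) = -6 (attained at k = 1)
  C[0][1] = min over k of (A[0][0] + B[0][1] = 9 + -5 = 4, A[0][1] + B[1][1] = -4 + 7 = 3) = 3 (attained at k = 1)
  C[1][0] = min over k of (A[1][0] + B[0][0] = 8 + -1 = 7, A[1][1] + B[1][0] = -4 + -2 = -6) = -6 (attained at k = 1)
  C[1][1] = min over k of (A[1][0] + B[0][1] = 8 + -5 = 3, A[1][1] + B[1][1] = -4 + 7 = 3) = 3 (attained at k = 0)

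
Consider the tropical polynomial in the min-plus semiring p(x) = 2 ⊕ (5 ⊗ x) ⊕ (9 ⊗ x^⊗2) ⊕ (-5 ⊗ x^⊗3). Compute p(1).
p(1) = -2

A tropical monomial a ⊗ x^⊗i evaluates to a + i · x. Evaluating each term at x = 1:
  Term 0 contributes 2 + 0 · 1 = 2
  Term 1 contributes 5 + 1 · 1 = 6
  Term 2 contributes 9 + 2 · 1 = 11
  Term 3 contributes -5 + 3 · 1 = -2
p(1) = ⊕ of these = min[2, 6, 11, -2] = -2.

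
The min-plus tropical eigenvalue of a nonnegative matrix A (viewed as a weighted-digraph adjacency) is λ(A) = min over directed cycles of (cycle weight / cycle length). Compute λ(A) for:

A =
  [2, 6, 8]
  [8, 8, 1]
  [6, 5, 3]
λ(A) = 2

Enumerate directed cycles and compute their means (weight / length). Sample:
  cycle 0 → 0: weight = 2, length = 1, mean = 2/1 ≈ 2.000
  cycle 1 → 1: weight = 8, length = 1, mean = 8/1 ≈ 8.000
  cycle 2 → 2: weight = 3, length = 1, mean = 3/1 ≈ 3.000
  cycle 0 → 1 → 0: weight = 14, length = 2, mean = 14/2 ≈ 7.000
  cycle 0 → 2 → 0: weight = 14, length = 2, mean = 14/2 ≈ 7.000
  cycle 1 → 0 → 1: weight = 14, length = 2, mean = 14/2 ≈ 7.000
Minimum mean = 2.000, attained e.g. along the cycle 0 → 0 with weight 2 and length 1. So λ(A) = 2/1 = 2.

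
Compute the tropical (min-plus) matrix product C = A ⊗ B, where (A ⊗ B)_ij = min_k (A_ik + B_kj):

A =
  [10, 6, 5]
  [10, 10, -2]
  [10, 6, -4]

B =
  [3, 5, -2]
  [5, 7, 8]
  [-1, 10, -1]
A ⊗ B =
  [4, 13, 4]
  [-3, 8, -3]
  [-5, 6, -5]

Apply the min-plus product entry-by-entry:
  C[0][0] = min over k of (A[0][0] + B[0][0] = 10 + 3 = 13, A[0][1] + B[1][0] = 6 + 5 = 11, A[0][2] + B[2][0] = 5 + -1 = 4) = 4 (attained at k = 2)
  C[0][1] = min over k of (A[0][0] + B[0][1] = 10 + 5 = 15, A[0][1] + B[1][1] = 6 + 7 = 13, A[0][2] + B[2][1] = 5 + 10 = 15) = 13 (attained at k = 1)
  C[0][2] = min over k of (A[0][0] + B[0][2] = 10 + -2 = 8, A[0][1] + B[1][2] = 6 + 8 = 14, A[0][2] + B[2][2] = 5 + -1 = 4) = 4 (attained at k = 2)
  C[1][0] = min over k of (A[1][0] + B[0][0] = 10 + 3 = 13, A[1][1] + B[1][0] = 10 + 5 = 15, A[1][2] + B[2][0] = -2 + -1 = -3) = -3 (attained at k = 2)
  C[1][1] = min over k of (A[1][0] + B[0][1] = 10 + 5 = 15, A[1][1] + B[1][1] = 10 + 7 = 17, A[1][2] + B[2][1] = -2 + 10 = 8) = 8 (attained at k = 2)
  C[1][2] = min over k of (A[1][0] + B[0][2] = 10 + -2 = 8, A[1][1] + B[1][2] = 10 + 8 = 18, A[1][2] + B[2][2] = -2 + -1 = -3) = -3 (attained at k = 2)
  C[2][0] = min over k of (A[2][0] + B[0][0] = 10 + 3 = 13, A[2][1] + B[1][0] = 6 + 5 = 11, A[2][2] + B[2][0] = -4 + -1 = -5) = -5 (attained at k = 2)
  C[2][1] = min over k of (A[2][0] + B[0][1] = 10 + 5 = 15, A[2][1] + B[1][1] = 6 + 7 = 13, A[2][2] + B[2][1] = -4 + 10 = 6) = 6 (attained at k = 2)
  C[2][2] = min over k of (A[2][0] + B[0][2] = 10 + -2 = 8, A[2][1] + B[1][2] = 6 + 8 = 14, A[2][2] + B[2][2] = -4 + -1 = -5) = -5 (attained at k = 2)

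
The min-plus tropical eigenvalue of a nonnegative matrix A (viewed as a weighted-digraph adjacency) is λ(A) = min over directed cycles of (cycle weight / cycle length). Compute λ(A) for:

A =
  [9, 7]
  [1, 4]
λ(A) = 4

Enumerate directed cycles and compute their means (weight / length). Sample:
  cycle 0 → 0: weight = 9, length = 1, mean = 9/1 ≈ 9.000
  cycle 1 → 1: weight = 4, length = 1, mean = 4/1 ≈ 4.000
  cycle 0 → 1 → 0: weight = 8, length = 2, mean = 8/2 ≈ 4.000
  cycle 1 → 0 → 1: weight = 8, length = 2, mean = 8/2 ≈ 4.000
Minimum mean = 4.000, attained e.g. along the cycle 1 → 1 with weight 4 and length 1. So λ(A) = 4/1 = 4.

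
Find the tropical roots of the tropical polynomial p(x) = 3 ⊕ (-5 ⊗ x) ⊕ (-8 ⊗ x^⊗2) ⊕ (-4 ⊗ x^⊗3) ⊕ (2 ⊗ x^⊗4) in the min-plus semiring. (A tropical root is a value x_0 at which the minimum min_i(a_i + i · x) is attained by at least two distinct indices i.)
Roots: {-6, -4, 3, 8}

Each tropical root is a break point of the lower envelope of the lines y = a_i + i · x (there are 5 lines, with slopes 0, 1, ..., 4). Only the lines that attain the minimum somewhere contribute to roots; other lines are dominated. Here the surviving (envelope) indices are i = 4, i = 3, i = 2, i = 1, i = 0.
Intersections between consecutive envelope lines give the roots: for adjacent envelope indices i < j the intersection is x = (a_i − a_j) / (j − i). Reading off the sorted break points: {-6, -4, 3, 8}.
Verification: at each break x_0, at least two indices attain the minimum of min_i(a_i + i · x_0).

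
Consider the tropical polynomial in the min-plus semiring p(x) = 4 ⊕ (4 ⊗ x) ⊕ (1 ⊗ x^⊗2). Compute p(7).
p(7) = 4

A tropical monomial a ⊗ x^⊗i evaluates to a + i · x. Evaluating each term at x = 7:
  Term 0 contributes 4 + 0 · 7 = 4
  Term 1 contributes 4 + 1 · 7 = 11
  Term 2 contributes 1 + 2 · 7 = 15
p(7) = ⊕ of these = min[4, 11, 15] = 4.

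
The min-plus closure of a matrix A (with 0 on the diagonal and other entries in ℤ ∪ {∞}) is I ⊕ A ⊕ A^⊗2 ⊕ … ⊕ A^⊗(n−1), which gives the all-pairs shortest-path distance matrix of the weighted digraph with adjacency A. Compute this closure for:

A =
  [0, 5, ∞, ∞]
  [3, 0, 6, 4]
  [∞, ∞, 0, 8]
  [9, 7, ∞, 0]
Closure =
  [0, 5, 11, 9]
  [3, 0, 6, 4]
  [17, 15, 0, 8]
  [9, 7, 13, 0]

This is the Floyd-Warshall all-pairs shortest-path computation. For each intermediate vertex k = 0, 1, …, 3, update dist[i][j] ← min(dist[i][j], dist[i][k] + dist[k][j]). The final matrix gives, for each (i, j), the minimum total weight of any directed path from i to j (possibly empty when i = j).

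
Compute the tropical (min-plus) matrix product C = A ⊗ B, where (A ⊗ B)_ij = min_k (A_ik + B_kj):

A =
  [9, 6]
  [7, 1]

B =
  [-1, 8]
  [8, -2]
A ⊗ B =
  [8, 4]
  [6, -1]

Apply the min-plus product entry-by-entry:
  C[0][0] = min over k of (A[0][0] + B[0][0] = 9 + -1 = 8, A[0][1] + B[1][0] = 6 + 8 = 14) = 8 (attained at k = 0)
  C[0][1] = min over k of (A[0][0] + B[0][1] = 9 + 8 = 17, A[0][1] + B[1][1] = 6 + -2 = 4) = 4 (attained at k = 1)
  C[1][0] = min over k of (A[1][0] + B[0][0] = 7 + -1 = 6, A[1][1] + B[1][0] = 1 + 8 = 9) = 6 (attained at k = 0)
  C[1][1] = min over k of (A[1][0] + B[0][1] = 7 + 8 = 15, A[1][1] + B[1][1] = 1 + -2 = -1) = -1 (attained at k = 1)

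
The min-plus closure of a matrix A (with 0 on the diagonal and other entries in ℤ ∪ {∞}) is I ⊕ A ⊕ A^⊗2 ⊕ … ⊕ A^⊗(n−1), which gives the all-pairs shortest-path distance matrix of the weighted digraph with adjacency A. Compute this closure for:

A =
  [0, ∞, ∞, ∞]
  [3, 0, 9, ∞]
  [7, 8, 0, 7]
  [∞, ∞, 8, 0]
Closure =
  [0, ∞, ∞, ∞]
  [3, 0, 9, 16]
  [7, 8, 0, 7]
  [15, 16, 8, 0]

This is the Floyd-Warshall all-pairs shortest-path computation. For each intermediate vertex k = 0, 1, …, 3, update dist[i][j] ← min(dist[i][j], dist[i][k] + dist[k][j]). The final matrix gives, for each (i, j), the minimum total weight of any directed path from i to j (possibly empty when i = j).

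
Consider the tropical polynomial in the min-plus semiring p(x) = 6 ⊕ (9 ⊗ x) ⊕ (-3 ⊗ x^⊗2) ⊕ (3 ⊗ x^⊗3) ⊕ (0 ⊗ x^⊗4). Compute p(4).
p(4) = 5

A tropical monomial a ⊗ x^⊗i evaluates to a + i · x. Evaluating each term at x = 4:
  Term 0 contributes 6 + 0 · 4 = 6
  Term 1 contributes 9 + 1 · 4 = 13
  Term 2 contributes -3 + 2 · 4 = 5
  Term 3 contributes 3 + 3 · 4 = 15
  Term 4 contributes 0 + 4 · 4 = 16
p(4) = ⊕ of these = min[6, 13, 5, 15, 16] = 5.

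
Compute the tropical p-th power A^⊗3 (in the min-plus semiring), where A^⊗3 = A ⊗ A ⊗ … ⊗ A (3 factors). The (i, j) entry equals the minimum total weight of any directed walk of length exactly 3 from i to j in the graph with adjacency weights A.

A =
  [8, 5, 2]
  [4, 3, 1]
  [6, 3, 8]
A^⊗3 =
  [9, 8, 6]
  [8, 7, 5]
  [10, 7, 7]

Each entry (A^⊗3)_ij equals the minimum over all length-3 walks i = v_0 → v_1 → … → v_3 = j of Σ_t A[v_t][v_{t+1}]. For example, for (i, j) = (0, 2) we minimise over 9 possible intermediate vertex sequences; the minimum is 6, attained along the walk 0 → 2 → 1 → 2.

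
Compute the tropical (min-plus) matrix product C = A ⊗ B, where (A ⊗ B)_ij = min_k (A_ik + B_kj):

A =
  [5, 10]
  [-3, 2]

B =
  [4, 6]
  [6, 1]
A ⊗ B =
  [9, 11]
  [1, 3]

Apply the min-plus product entry-by-entry:
  C[0][0] = min over k of (A[0][0] + B[0][0] = 5 + 4 = 9, A[0][1] + B[1][0] = 10 + 6 = 16) = 9 (attained at k = 0)
  C[0][1] = min over k of (A[0][0] + B[0][1] = 5 + 6 = 11, A[0][1] + B[1][1] = 10 + 1 = 11) = 11 (attained at k = 0)
  C[1][0] = min over k of (A[1][0] + B[0][0] = -3 + 4 = 1, A[1][1] + B[1][0] = 2 + 6 = 8) = 1 (attained at k = 0)
  C[1][1] = min over k of (A[1][0] + B[0][1] = -3 + 6 = 3, A[1][1] + B[1][1] = 2 + 1 = 3) = 3 (attained at k = 0)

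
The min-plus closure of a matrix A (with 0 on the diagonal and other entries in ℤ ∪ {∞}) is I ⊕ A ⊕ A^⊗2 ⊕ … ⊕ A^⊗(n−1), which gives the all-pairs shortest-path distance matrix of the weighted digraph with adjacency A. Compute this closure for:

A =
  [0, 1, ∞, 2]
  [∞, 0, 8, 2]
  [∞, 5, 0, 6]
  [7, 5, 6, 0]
Closure =
  [0, 1, 8, 2]
  [9, 0, 8, 2]
  [13, 5, 0, 6]
  [7, 5, 6, 0]

This is the Floyd-Warshall all-pairs shortest-path computation. For each intermediate vertex k = 0, 1, …, 3, update dist[i][j] ← min(dist[i][j], dist[i][k] + dist[k][j]). The final matrix gives, for each (i, j), the minimum total weight of any directed path from i to j (possibly empty when i = j).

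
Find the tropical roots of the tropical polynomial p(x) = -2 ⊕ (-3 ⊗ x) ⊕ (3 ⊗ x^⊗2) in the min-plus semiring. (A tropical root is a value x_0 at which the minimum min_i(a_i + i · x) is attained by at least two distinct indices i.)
Roots: {-6, 1}

Each tropical root is a break point of the lower envelope of the lines y = a_i + i · x (there are 3 lines, with slopes 0, 1, ..., 2). Only the lines that attain the minimum somewhere contribute to roots; other lines are dominated. Here the surviving (envelope) indices are i = 2, i = 1, i = 0.
Intersections between consecutive envelope lines give the roots: for adjacent envelope indices i < j the intersection is x = (a_i − a_j) / (j − i). Reading off the sorted break points: {-6, 1}.
Verification: at each break x_0, at least two indices attain the minimum of min_i(a_i + i · x_0).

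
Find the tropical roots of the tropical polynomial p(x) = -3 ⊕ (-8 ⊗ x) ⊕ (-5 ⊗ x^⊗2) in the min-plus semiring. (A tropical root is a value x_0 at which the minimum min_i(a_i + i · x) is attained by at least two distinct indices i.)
Roots: {-3, 5}

Each tropical root is a break point of the lower envelope of the lines y = a_i + i · x (there are 3 lines, with slopes 0, 1, ..., 2). Only the lines that attain the minimum somewhere contribute to roots; other lines are dominated. Here the surviving (envelope) indices are i = 2, i = 1, i = 0.
Intersections between consecutive envelope lines give the roots: for adjacent envelope indices i < j the intersection is x = (a_i − a_j) / (j − i). Reading off the sorted break points: {-3, 5}.
Verification: at each break x_0, at least two indices attain the minimum of min_i(a_i + i · x_0).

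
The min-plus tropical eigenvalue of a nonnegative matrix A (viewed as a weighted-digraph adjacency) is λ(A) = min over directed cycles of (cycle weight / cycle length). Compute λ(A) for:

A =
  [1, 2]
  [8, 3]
λ(A) = 1

Enumerate directed cycles and compute their means (weight / length). Sample:
  cycle 0 → 0: weight = 1, length = 1, mean = 1/1 ≈ 1.000
  cycle 1 → 1: weight = 3, length = 1, mean = 3/1 ≈ 3.000
  cycle 0 → 1 → 0: weight = 10, length = 2, mean = 10/2 ≈ 5.000
  cycle 1 → 0 → 1: weight = 10, length = 2, mean = 10/2 ≈ 5.000
Minimum mean = 1.000, attained e.g. along the cycle 0 → 0 with weight 1 and length 1. So λ(A) = 1/1 = 1.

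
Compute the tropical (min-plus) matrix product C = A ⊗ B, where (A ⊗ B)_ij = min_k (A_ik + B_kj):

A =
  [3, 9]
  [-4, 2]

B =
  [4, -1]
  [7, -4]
A ⊗ B =
  [7, 2]
  [0, -5]

Apply the min-plus product entry-by-entry:
  C[0][0] = min over k of (A[0][0] + B[0][0] = 3 + 4 = 7, A[0][1] + B[1][0] = 9 + 7 = 16) = 7 (attained at k = 0)
  C[0][1] = min over k of (A[0][0] + B[0][1] = 3 + -1 = 2, A[0][1] + B[1][1] = 9 + -4 = 5) = 2 (attained at k = 0)
  C[1][0] = min over k of (A[1][0] + B[0][0] = -4 + 4 = 0, A[1][1] + B[1][0] = 2 + 7 = 9) = 0 (attained at k = 0)
  C[1][1] = min over k of (A[1][0] + B[0][1] = -4 + -1 = -5, A[1][1] + B[1][1] = 2 + -4 = -2) = -5 (attained at k = 0)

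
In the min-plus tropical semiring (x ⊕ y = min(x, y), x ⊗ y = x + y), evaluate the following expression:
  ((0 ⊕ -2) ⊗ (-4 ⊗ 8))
((0 ⊕ -2) ⊗ (-4 ⊗ 8)) = 2

Expand innermost to outermost. Recall ⊕ takes the minimum of its arguments and ⊗ takes their sum. Working out the expression ((0 ⊕ -2) ⊗ (-4 ⊗ 8)) gives 2.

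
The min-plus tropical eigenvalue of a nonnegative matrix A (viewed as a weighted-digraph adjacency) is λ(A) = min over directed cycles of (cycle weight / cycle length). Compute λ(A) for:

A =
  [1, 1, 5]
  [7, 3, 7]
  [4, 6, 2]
λ(A) = 1

Enumerate directed cycles and compute their means (weight / length). Sample:
  cycle 0 → 0: weight = 1, length = 1, mean = 1/1 ≈ 1.000
  cycle 1 → 1: weight = 3, length = 1, mean = 3/1 ≈ 3.000
  cycle 2 → 2: weight = 2, length = 1, mean = 2/1 ≈ 2.000
  cycle 0 → 1 → 0: weight = 8, length = 2, mean = 8/2 ≈ 4.000
  cycle 0 → 2 → 0: weight = 9, length = 2, mean = 9/2 ≈ 4.500
  cycle 1 → 0 → 1: weight = 8, length = 2, mean = 8/2 ≈ 4.000
Minimum mean = 1.000, attained e.g. along the cycle 0 → 0 with weight 1 and length 1. So λ(A) = 1/1 = 1.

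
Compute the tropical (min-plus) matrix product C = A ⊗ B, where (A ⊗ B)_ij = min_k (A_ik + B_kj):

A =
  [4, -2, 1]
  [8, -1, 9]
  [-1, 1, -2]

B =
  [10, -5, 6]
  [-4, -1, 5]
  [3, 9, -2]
A ⊗ B =
  [-6, -3, -1]
  [-5, -2, 4]
  [-3, -6, -4]

Apply the min-plus product entry-by-entry:
  C[0][0] = min over k of (A[0][0] + B[0][0] = 4 + 10 = 14, A[0][1] + B[1][0] = -2 + -4 = -6, A[0][2] + B[2][0] = 1 + 3 = 4) = -6 (attained at k = 1)
  C[0][1] = min over k of (A[0][0] + B[0][1] = 4 + -5 = -1, A[0][1] + B[1][1] = -2 + -1 = -3, A[0][2] + B[2][1] = 1 + 9 = 10) = -3 (attained at k = 1)
  C[0][2] = min over k of (A[0][0] + B[0][2] = 4 + 6 = 10, A[0][1] + B[1][2] = -2 + 5 = 3, A[0][2] + B[2][2] = 1 + -2 = -1) = -1 (attained at k = 2)
  C[1][0] = min over k of (A[1][0] + B[0][0] = 8 + 10 = 18, A[1][1] + B[1][0] = -1 + -4 = -5, A[1][2] + B[2][0] = 9 + 3 = 12) = -5 (attained at k = 1)
  C[1][1] = min over k of (A[1][0] + B[0][1] = 8 + -5 = 3, A[1][1] + B[1][1] = -1 + -1 = -2, A[1][2] + B[2][1] = 9 + 9 = 18) = -2 (attained at k = 1)
  C[1][2] = min over k of (A[1][0] + B[0][2] = 8 + 6 = 14, A[1][1] + B[1][2] = -1 + 5 = 4, A[1][2] + B[2][2] = 9 + -2 = 7) = 4 (attained at k = 1)
  C[2][0] = min over k of (A[2][0] + B[0][0] = -1 + 10 = 9, A[2][1] + B[1][0] = 1 + -4 = -3, A[2][2] + B[2][0] = -2 + 3 = 1) = -3 (attained at k = 1)
  C[2][1] = min over k of (A[2][0] + B[0][1] = -1 + -5 = -6, A[2][1] + B[1][1] = 1 + -1 = 0, A[2][2] + B[2][1] = -2 + 9 = 7) = -6 (attained at k = 0)
  C[2][2] = min over k of (A[2][0] + B[0][2] = -1 + 6 = 5, A[2][1] + B[1][2] = 1 + 5 = 6, A[2][2] + B[2][2] = -2 + -2 = -4) = -4 (attained at k = 2)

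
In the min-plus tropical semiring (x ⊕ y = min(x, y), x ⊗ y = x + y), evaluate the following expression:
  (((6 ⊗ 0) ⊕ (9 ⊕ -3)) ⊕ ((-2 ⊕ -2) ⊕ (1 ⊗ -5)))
(((6 ⊗ 0) ⊕ (9 ⊕ -3)) ⊕ ((-2 ⊕ -2) ⊕ (1 ⊗ -5))) = -4

Expand innermost to outermost. Recall ⊕ takes the minimum of its arguments and ⊗ takes their sum. Working out the expression (((6 ⊗ 0) ⊕ (9 ⊕ -3)) ⊕ ((-2 ⊕ -2) ⊕ (1 ⊗ -5))) gives -4.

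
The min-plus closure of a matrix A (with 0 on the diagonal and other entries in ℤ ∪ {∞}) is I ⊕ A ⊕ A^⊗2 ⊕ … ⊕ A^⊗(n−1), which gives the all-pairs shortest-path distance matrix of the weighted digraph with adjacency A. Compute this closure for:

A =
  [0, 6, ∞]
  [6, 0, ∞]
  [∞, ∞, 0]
Closure =
  [0, 6, ∞]
  [6, 0, ∞]
  [∞, ∞, 0]

This is the Floyd-Warshall all-pairs shortest-path computation. For each intermediate vertex k = 0, 1, …, 2, update dist[i][j] ← min(dist[i][j], dist[i][k] + dist[k][j]). The final matrix gives, for each (i, j), the minimum total weight of any directed path from i to j (possibly empty when i = j).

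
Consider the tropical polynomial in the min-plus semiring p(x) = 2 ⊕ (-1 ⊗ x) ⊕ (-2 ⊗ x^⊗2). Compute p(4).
p(4) = 2

A tropical monomial a ⊗ x^⊗i evaluates to a + i · x. Evaluating each term at x = 4:
  Term 0 contributes 2 + 0 · 4 = 2
  Term 1 contributes -1 + 1 · 4 = 3
  Term 2 contributes -2 + 2 · 4 = 6
p(4) = ⊕ of these = min[2, 3, 6] = 2.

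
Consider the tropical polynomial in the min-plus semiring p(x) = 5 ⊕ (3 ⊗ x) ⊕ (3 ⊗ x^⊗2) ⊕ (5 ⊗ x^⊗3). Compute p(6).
p(6) = 5

A tropical monomial a ⊗ x^⊗i evaluates to a + i · x. Evaluating each term at x = 6:
  Term 0 contributes 5 + 0 · 6 = 5
  Term 1 contributes 3 + 1 · 6 = 9
  Term 2 contributes 3 + 2 · 6 = 15
  Term 3 contributes 5 + 3 · 6 = 23
p(6) = ⊕ of these = min[5, 9, 15, 23] = 5.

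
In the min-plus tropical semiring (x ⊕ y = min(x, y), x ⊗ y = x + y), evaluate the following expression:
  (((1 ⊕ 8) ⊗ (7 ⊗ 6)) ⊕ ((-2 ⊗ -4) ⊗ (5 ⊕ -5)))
(((1 ⊕ 8) ⊗ (7 ⊗ 6)) ⊕ ((-2 ⊗ -4) ⊗ (5 ⊕ -5))) = -11

Expand innermost to outermost. Recall ⊕ takes the minimum of its arguments and ⊗ takes their sum. Working out the expression (((1 ⊕ 8) ⊗ (7 ⊗ 6)) ⊕ ((-2 ⊗ -4) ⊗ (5 ⊕ -5))) gives -11.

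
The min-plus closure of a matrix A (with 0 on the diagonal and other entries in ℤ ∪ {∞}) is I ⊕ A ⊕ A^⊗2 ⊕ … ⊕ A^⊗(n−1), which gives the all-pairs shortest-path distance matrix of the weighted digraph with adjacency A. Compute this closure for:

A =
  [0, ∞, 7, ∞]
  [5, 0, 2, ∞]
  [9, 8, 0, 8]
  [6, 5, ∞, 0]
Closure =
  [0, 15, 7, 15]
  [5, 0, 2, 10]
  [9, 8, 0, 8]
  [6, 5, 7, 0]

This is the Floyd-Warshall all-pairs shortest-path computation. For each intermediate vertex k = 0, 1, …, 3, update dist[i][j] ← min(dist[i][j], dist[i][k] + dist[k][j]). The final matrix gives, for each (i, j), the minimum total weight of any directed path from i to j (possibly empty when i = j).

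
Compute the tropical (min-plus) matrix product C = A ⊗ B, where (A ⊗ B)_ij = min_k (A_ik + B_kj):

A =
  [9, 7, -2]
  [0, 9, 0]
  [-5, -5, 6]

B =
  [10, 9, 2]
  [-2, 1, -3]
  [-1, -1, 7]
A ⊗ B =
  [-3, -3, 4]
  [-1, -1, 2]
  [-7, -4, -8]

Apply the min-plus product entry-by-entry:
  C[0][0] = min over k of (A[0][0] + B[0][0] = 9 + 10 = 19, A[0][1] + B[1][0] = 7 + -2 = 5, A[0][2] + B[2][0] = -2 + -1 = -3) = -3 (attained at k = 2)
  C[0][1] = min over k of (A[0][0] + B[0][1] = 9 + 9 = 18, A[0][1] + B[1][1] = 7 + 1 = 8, A[0][2] + B[2][1] = -2 + -1 = -3) = -3 (attained at k = 2)
  C[0][2] = min over k of (A[0][0] + B[0][2] = 9 + 2 = 11, A[0][1] + B[1][2] = 7 + -3 = 4, A[0][2] + B[2][2] = -2 + 7 = 5) = 4 (attained at k = 1)
  C[1][0] = min over k of (A[1][0] + B[0][0] = 0 + 10 = 10, A[1][1] + B[1][0] = 9 + -2 = 7, A[1][2] + B[2][0] = 0 + -1 = -1) = -1 (attained at k = 2)
  C[1][1] = min over k of (A[1][0] + B[0][1] = 0 + 9 = 9, A[1][1] + B[1][1] = 9 + 1 = 10, A[1][2] + B[2][1] = 0 + -1 = -1) = -1 (attained at k = 2)
  C[1][2] = min over k of (A[1][0] + B[0][2] = 0 + 2 = 2, A[1][1] + B[1][2] = 9 + -3 = 6, A[1][2] + B[2][2] = 0 + 7 = 7) = 2 (attained at k = 0)
  C[2][0] = min over k of (A[2][0] + B[0][0] = -5 + 10 = 5, A[2][1] + B[1][0] = -5 + -2 = -7, A[2][2] + B[2][0] = 6 + -1 = 5) = -7 (attained at k = 1)
  C[2][1] = min over k of (A[2][0] + B[0][1] = -5 + 9 = 4, A[2][1] + B[1][1] = -5 + 1 = -4, A[2][2] + B[2][1] = 6 + -1 = 5) = -4 (attained at k = 1)
  C[2][2] = min over k of (A[2][0] + B[0][2] = -5 + 2 = -3, A[2][1] + B[1][2] = -5 + -3 = -8, A[2][2] + B[2][2] = 6 + 7 = 13) = -8 (attained at k = 1)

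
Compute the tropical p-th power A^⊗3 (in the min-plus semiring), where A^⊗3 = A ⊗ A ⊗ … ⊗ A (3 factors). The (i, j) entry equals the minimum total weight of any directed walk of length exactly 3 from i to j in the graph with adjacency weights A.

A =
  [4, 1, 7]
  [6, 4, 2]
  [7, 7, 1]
A^⊗3 =
  [10, 8, 4]
  [10, 10, 4]
  [9, 9, 3]

Each entry (A^⊗3)_ij equals the minimum over all length-3 walks i = v_0 → v_1 → … → v_3 = j of Σ_t A[v_t][v_{t+1}]. For example, for (i, j) = (0, 2) we minimise over 9 possible intermediate vertex sequences; the minimum is 4, attained along the walk 0 → 1 → 2 → 2.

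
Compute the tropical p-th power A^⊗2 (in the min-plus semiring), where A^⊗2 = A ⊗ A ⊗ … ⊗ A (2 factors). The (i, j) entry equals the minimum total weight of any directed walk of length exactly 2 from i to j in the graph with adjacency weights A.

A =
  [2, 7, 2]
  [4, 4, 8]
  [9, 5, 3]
A^⊗2 =
  [4, 7, 4]
  [6, 8, 6]
  [9, 8, 6]

Each entry (A^⊗2)_ij equals the minimum over all length-2 walks i = v_0 → v_1 → … → v_2 = j of Σ_t A[v_t][v_{t+1}]. For example, for (i, j) = (0, 2) we minimise over 3 possible intermediate vertex sequences; the minimum is 4, attained along the walk 0 → 0 → 2.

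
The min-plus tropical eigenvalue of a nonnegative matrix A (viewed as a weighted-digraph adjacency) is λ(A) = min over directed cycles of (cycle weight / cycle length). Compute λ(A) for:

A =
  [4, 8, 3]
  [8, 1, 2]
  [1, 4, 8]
λ(A) = 1

Enumerate directed cycles and compute their means (weight / length). Sample:
  cycle 0 → 0: weight = 4, length = 1, mean = 4/1 ≈ 4.000
  cycle 1 → 1: weight = 1, length = 1, mean = 1/1 ≈ 1.000
  cycle 2 → 2: weight = 8, length = 1, mean = 8/1 ≈ 8.000
  cycle 0 → 1 → 0: weight = 16, length = 2, mean = 16/2 ≈ 8.000
  cycle 0 → 2 → 0: weight = 4, length = 2, mean = 4/2 ≈ 2.000
  cycle 1 → 0 → 1: weight = 16, length = 2, mean = 16/2 ≈ 8.000
Minimum mean = 1.000, attained e.g. along the cycle 1 → 1 with weight 1 and length 1. So λ(A) = 1/1 = 1.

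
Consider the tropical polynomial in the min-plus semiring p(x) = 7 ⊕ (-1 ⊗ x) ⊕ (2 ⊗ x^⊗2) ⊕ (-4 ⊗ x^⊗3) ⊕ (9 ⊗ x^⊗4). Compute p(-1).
p(-1) = -7

A tropical monomial a ⊗ x^⊗i evaluates to a + i · x. Evaluating each term at x = -1:
  Term 0 contributes 7 + 0 · -1 = 7
  Term 1 contributes -1 + 1 · -1 = -2
  Term 2 contributes 2 + 2 · -1 = 0
  Term 3 contributes -4 + 3 · -1 = -7
  Term 4 contributes 9 + 4 · -1 = 5
p(-1) = ⊕ of these = min[7, -2, 0, -7, 5] = -7.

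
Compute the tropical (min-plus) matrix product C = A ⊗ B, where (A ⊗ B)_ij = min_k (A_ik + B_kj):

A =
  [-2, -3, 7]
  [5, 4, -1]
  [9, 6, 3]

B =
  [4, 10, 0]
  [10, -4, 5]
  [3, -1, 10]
A ⊗ B =
  [2, -7, -2]
  [2, -2, 5]
  [6, 2, 9]

Apply the min-plus product entry-by-entry:
  C[0][0] = min over k of (A[0][0] + B[0][0] = -2 + 4 = 2, A[0][1] + B[1][0] = -3 + 10 = 7, A[0][2] + B[2][0] = 7 + 3 = 10) = 2 (attained at k = 0)
  C[0][1] = min over k of (A[0][0] + B[0][1] = -2 + 10 = 8, A[0][1] + B[1][1] = -3 + -4 = -7, A[0][2] + B[2][1] = 7 + -1 = 6) = -7 (attained at k = 1)
  C[0][2] = min over k of (A[0][0] + B[0][2] = -2 + 0 = -2, A[0][1] + B[1][2] = -3 + 5 = 2, A[0][2] + B[2][2] = 7 + 10 = 17) = -2 (attained at k = 0)
  C[1][0] = min over k of (A[1][0] + B[0][0] = 5 + 4 = 9, A[1][1] + B[1][0] = 4 + 10 = 14, A[1][2] + B[2][0] = -1 + 3 = 2) = 2 (attained at k = 2)
  C[1][1] = min over k of (A[1][0] + B[0][1] = 5 + 10 = 15, A[1][1] + B[1][1] = 4 + -4 = 0, A[1][2] + B[2][1] = -1 + -1 = -2) = -2 (attained at k = 2)
  C[1][2] = min over k of (A[1][0] + B[0][2] = 5 + 0 = 5, A[1][1] + B[1][2] = 4 + 5 = 9, A[1][2] + B[2][2] = -1 + 10 = 9) = 5 (attained at k = 0)
  C[2][0] = min over k of (A[2][0] + B[0][0] = 9 + 4 = 13, A[2][1] + B[1][0] = 6 + 10 = 16, A[2][2] + B[2][0] = 3 + 3 = 6) = 6 (attained at k = 2)
  C[2][1] = min over k of (A[2][0] + B[0][1] = 9 + 10 = 19, A[2][1] + B[1][1] = 6 + -4 = 2, A[2][2] + B[2][1] = 3 + -1 = 2) = 2 (attained at k = 1)
  C[2][2] = min over k of (A[2][0] + B[0][2] = 9 + 0 = 9, A[2][1] + B[1][2] = 6 + 5 = 11, A[2][2] + B[2][2] = 3 + 10 = 13) = 9 (attained at k = 0)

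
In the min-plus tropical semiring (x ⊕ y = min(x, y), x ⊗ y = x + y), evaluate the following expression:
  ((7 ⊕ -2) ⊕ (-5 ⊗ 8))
((7 ⊕ -2) ⊕ (-5 ⊗ 8)) = -2

Expand innermost to outermost. Recall ⊕ takes the minimum of its arguments and ⊗ takes their sum. Working out the expression ((7 ⊕ -2) ⊕ (-5 ⊗ 8)) gives -2.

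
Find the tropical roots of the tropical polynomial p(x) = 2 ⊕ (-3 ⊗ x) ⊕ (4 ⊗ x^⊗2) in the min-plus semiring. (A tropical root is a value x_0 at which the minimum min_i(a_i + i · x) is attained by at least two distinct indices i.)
Roots: {-7, 5}

Each tropical root is a break point of the lower envelope of the lines y = a_i + i · x (there are 3 lines, with slopes 0, 1, ..., 2). Only the lines that attain the minimum somewhere contribute to roots; other lines are dominated. Here the surviving (envelope) indices are i = 2, i = 1, i = 0.
Intersections between consecutive envelope lines give the roots: for adjacent envelope indices i < j the intersection is x = (a_i − a_j) / (j − i). Reading off the sorted break points: {-7, 5}.
Verification: at each break x_0, at least two indices attain the minimum of min_i(a_i + i · x_0).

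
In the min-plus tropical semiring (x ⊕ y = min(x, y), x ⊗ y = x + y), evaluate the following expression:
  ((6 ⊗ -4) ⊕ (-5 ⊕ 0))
((6 ⊗ -4) ⊕ (-5 ⊕ 0)) = -5

Expand innermost to outermost. Recall ⊕ takes the minimum of its arguments and ⊗ takes their sum. Working out the expression ((6 ⊗ -4) ⊕ (-5 ⊕ 0)) gives -5.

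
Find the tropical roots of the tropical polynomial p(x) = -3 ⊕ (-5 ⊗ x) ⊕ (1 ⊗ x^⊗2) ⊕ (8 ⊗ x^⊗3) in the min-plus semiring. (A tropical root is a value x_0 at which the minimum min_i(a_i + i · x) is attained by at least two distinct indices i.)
Roots: {-7, -6, 2}

Each tropical root is a break point of the lower envelope of the lines y = a_i + i · x (there are 4 lines, with slopes 0, 1, ..., 3). Only the lines that attain the minimum somewhere contribute to roots; other lines are dominated. Here the surviving (envelope) indices are i = 3, i = 2, i = 1, i = 0.
Intersections between consecutive envelope lines give the roots: for adjacent envelope indices i < j the intersection is x = (a_i − a_j) / (j − i). Reading off the sorted break points: {-7, -6, 2}.
Verification: at each break x_0, at least two indices attain the minimum of min_i(a_i + i · x_0).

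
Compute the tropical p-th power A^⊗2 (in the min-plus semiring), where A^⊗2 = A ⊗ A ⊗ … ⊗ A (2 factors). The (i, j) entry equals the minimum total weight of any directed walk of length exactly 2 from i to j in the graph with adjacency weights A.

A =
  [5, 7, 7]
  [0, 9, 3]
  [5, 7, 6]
A^⊗2 =
  [7, 12, 10]
  [5, 7, 7]
  [7, 12, 10]

Each entry (A^⊗2)_ij equals the minimum over all length-2 walks i = v_0 → v_1 → … → v_2 = j of Σ_t A[v_t][v_{t+1}]. For example, for (i, j) = (0, 2) we minimise over 3 possible intermediate vertex sequences; the minimum is 10, attained along the walk 0 → 1 → 2.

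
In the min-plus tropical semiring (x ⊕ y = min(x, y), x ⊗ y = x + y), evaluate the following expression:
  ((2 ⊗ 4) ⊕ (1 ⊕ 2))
((2 ⊗ 4) ⊕ (1 ⊕ 2)) = 1

Expand innermost to outermost. Recall ⊕ takes the minimum of its arguments and ⊗ takes their sum. Working out the expression ((2 ⊗ 4) ⊕ (1 ⊕ 2)) gives 1.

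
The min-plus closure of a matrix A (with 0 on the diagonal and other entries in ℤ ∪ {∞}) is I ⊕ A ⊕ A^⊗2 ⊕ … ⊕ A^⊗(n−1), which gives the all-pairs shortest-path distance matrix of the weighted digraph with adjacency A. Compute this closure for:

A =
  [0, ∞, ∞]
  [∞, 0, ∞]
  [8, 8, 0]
Closure =
  [0, ∞, ∞]
  [∞, 0, ∞]
  [8, 8, 0]

This is the Floyd-Warshall all-pairs shortest-path computation. For each intermediate vertex k = 0, 1, …, 2, update dist[i][j] ← min(dist[i][j], dist[i][k] + dist[k][j]). The final matrix gives, for each (i, j), the minimum total weight of any directed path from i to j (possibly empty when i = j).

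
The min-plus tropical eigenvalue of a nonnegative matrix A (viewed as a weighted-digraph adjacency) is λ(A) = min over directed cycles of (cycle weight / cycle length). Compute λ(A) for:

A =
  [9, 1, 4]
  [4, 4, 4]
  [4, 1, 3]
λ(A) = 5/2

Enumerate directed cycles and compute their means (weight / length). Sample:
  cycle 0 → 0: weight = 9, length = 1, mean = 9/1 ≈ 9.000
  cycle 1 → 1: weight = 4, length = 1, mean = 4/1 ≈ 4.000
  cycle 2 → 2: weight = 3, length = 1, mean = 3/1 ≈ 3.000
  cycle 0 → 1 → 0: weight = 5, length = 2, mean = 5/2 ≈ 2.500
  cycle 0 → 2 → 0: weight = 8, length = 2, mean = 8/2 ≈ 4.000
  cycle 1 → 0 → 1: weight = 5, length = 2, mean = 5/2 ≈ 2.500
Minimum mean = 2.500, attained e.g. along the cycle 0 → 1 → 0 with weight 5 and length 2. So λ(A) = 5/2 = 5/2.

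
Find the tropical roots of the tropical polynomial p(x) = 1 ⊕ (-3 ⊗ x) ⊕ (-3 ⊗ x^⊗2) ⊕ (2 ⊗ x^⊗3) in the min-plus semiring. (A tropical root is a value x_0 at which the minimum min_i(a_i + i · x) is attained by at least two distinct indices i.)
Roots: {-5, 0, 4}

Each tropical root is a break point of the lower envelope of the lines y = a_i + i · x (there are 4 lines, with slopes 0, 1, ..., 3). Only the lines that attain the minimum somewhere contribute to roots; other lines are dominated. Here the surviving (envelope) indices are i = 3, i = 2, i = 1, i = 0.
Intersections between consecutive envelope lines give the roots: for adjacent envelope indices i < j the intersection is x = (a_i − a_j) / (j − i). Reading off the sorted break points: {-5, 0, 4}.
Verification: at each break x_0, at least two indices attain the minimum of min_i(a_i + i · x_0).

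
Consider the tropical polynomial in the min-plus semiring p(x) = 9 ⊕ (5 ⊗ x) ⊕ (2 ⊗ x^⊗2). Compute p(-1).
p(-1) = 0

A tropical monomial a ⊗ x^⊗i evaluates to a + i · x. Evaluating each term at x = -1:
  Term 0 contributes 9 + 0 · -1 = 9
  Term 1 contributes 5 + 1 · -1 = 4
  Term 2 contributes 2 + 2 · -1 = 0
p(-1) = ⊕ of these = min[9, 4, 0] = 0.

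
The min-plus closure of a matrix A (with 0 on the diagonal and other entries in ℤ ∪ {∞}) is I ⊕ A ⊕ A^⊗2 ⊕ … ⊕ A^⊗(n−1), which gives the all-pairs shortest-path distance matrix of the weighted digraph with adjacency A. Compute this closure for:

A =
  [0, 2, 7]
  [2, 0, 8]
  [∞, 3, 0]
Closure =
  [0, 2, 7]
  [2, 0, 8]
  [5, 3, 0]

This is the Floyd-Warshall all-pairs shortest-path computation. For each intermediate vertex k = 0, 1, …, 2, update dist[i][j] ← min(dist[i][j], dist[i][k] + dist[k][j]). The final matrix gives, for each (i, j), the minimum total weight of any directed path from i to j (possibly empty when i = j).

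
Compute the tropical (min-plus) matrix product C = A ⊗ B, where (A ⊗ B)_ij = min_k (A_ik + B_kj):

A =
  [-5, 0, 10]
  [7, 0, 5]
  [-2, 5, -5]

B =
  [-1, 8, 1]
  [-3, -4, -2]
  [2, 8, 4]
A ⊗ B =
  [-6, -4, -4]
  [-3, -4, -2]
  [-3, 1, -1]

Apply the min-plus product entry-by-entry:
  C[0][0] = min over k of (A[0][0] + B[0][0] = -5 + -1 = -6, A[0][1] + B[1][0] = 0 + -3 = -3, A[0][2] + B[2][0] = 10 + 2 = 12) = -6 (attained at k = 0)
  C[0][1] = min over k of (A[0][0] + B[0][1] = -5 + 8 = 3, A[0][1] + B[1][1] = 0 + -4 = -4, A[0][2] + B[2][1] = 10 + 8 = 18) = -4 (attained at k = 1)
  C[0][2] = min over k of (A[0][0] + B[0][2] = -5 + 1 = -4, A[0][1] + B[1][2] = 0 + -2 = -2, A[0][2] + B[2][2] = 10 + 4 = 14) = -4 (attained at k = 0)
  C[1][0] = min over k of (A[1][0] + B[0][0] = 7 + -1 = 6, A[1][1] + B[1][0] = 0 + -3 = -3, A[1][2] + B[2][0] = 5 + 2 = 7) = -3 (attained at k = 1)
  C[1][1] = min over k of (A[1][0] + B[0][1] = 7 + 8 = 15, A[1][1] + B[1][1] = 0 + -4 = -4, A[1][2] + B[2][1] = 5 + 8 = 13) = -4 (attained at k = 1)
  C[1][2] = min over k of (A[1][0] + B[0][2] = 7 + 1 = 8, A[1][1] + B[1][2] = 0 + -2 = -2, A[1][2] + B[2][2] = 5 + 4 = 9) = -2 (attained at k = 1)
  C[2][0] = min over k of (A[2][0] + B[0][0] = -2 + -1 = -3, A[2][1] + B[1][0] = 5 + -3 = 2, A[2][2] + B[2][0] = -5 + 2 = -3) = -3 (attained at k = 0)
  C[2][1] = min over k of (A[2][0] + B[0][1] = -2 + 8 = 6, A[2][1] + B[1][1] = 5 + -4 = 1, A[2][2] + B[2][1] = -5 + 8 = 3) = 1 (attained at k = 1)
  C[2][2] = min over k of (A[2][0] + B[0][2] = -2 + 1 = -1, A[2][1] + B[1][2] = 5 + -2 = 3, A[2][2] + B[2][2] = -5 + 4 = -1) = -1 (attained at k = 0)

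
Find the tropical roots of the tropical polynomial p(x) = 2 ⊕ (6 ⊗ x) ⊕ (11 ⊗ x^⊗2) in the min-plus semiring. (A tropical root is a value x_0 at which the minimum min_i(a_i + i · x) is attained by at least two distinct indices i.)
Roots: {-5, -4}

Each tropical root is a break point of the lower envelope of the lines y = a_i + i · x (there are 3 lines, with slopes 0, 1, ..., 2). Only the lines that attain the minimum somewhere contribute to roots; other lines are dominated. Here the surviving (envelope) indices are i = 2, i = 1, i = 0.
Intersections between consecutive envelope lines give the roots: for adjacent envelope indices i < j the intersection is x = (a_i − a_j) / (j − i). Reading off the sorted break points: {-5, -4}.
Verification: at each break x_0, at least two indices attain the minimum of min_i(a_i + i · x_0).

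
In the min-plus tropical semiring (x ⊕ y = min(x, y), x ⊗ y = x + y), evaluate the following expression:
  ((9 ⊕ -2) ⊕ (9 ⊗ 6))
((9 ⊕ -2) ⊕ (9 ⊗ 6)) = -2

Expand innermost to outermost. Recall ⊕ takes the minimum of its arguments and ⊗ takes their sum. Working out the expression ((9 ⊕ -2) ⊕ (9 ⊗ 6)) gives -2.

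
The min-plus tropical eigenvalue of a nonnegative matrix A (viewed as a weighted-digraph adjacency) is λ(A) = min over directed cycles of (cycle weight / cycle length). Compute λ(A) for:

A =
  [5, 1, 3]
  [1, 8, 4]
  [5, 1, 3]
λ(A) = 1

Enumerate directed cycles and compute their means (weight / length). Sample:
  cycle 0 → 0: weight = 5, length = 1, mean = 5/1 ≈ 5.000
  cycle 1 → 1: weight = 8, length = 1, mean = 8/1 ≈ 8.000
  cycle 2 → 2: weight = 3, length = 1, mean = 3/1 ≈ 3.000
  cycle 0 → 1 → 0: weight = 2, length = 2, mean = 2/2 ≈ 1.000
  cycle 0 → 2 → 0: weight = 8, length = 2, mean = 8/2 ≈ 4.000
  cycle 1 → 0 → 1: weight = 2, length = 2, mean = 2/2 ≈ 1.000
Minimum mean = 1.000, attained e.g. along the cycle 0 → 1 → 0 with weight 2 and length 2. So λ(A) = 2/2 = 1.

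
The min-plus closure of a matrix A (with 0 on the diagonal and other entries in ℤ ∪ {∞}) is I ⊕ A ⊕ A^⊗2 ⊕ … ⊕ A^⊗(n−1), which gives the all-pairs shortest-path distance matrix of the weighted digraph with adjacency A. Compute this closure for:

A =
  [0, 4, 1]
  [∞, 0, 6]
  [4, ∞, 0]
Closure =
  [0, 4, 1]
  [10, 0, 6]
  [4, 8, 0]

This is the Floyd-Warshall all-pairs shortest-path computation. For each intermediate vertex k = 0, 1, …, 2, update dist[i][j] ← min(dist[i][j], dist[i][k] + dist[k][j]). The final matrix gives, for each (i, j), the minimum total weight of any directed path from i to j (possibly empty when i = j).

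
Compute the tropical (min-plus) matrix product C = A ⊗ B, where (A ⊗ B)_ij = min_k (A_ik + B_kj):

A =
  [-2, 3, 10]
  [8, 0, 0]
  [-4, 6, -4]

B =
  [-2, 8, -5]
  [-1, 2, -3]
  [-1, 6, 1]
A ⊗ B =
  [-4, 5, -7]
  [-1, 2, -3]
  [-6, 2, -9]

Apply the min-plus product entry-by-entry:
  C[0][0] = min over k of (A[0][0] + B[0][0] = -2 + -2 = -4, A[0][1] + B[1][0] = 3 + -1 = 2, A[0][2] + B[2][0] = 10 + -1 = 9) = -4 (attained at k = 0)
  C[0][1] = min over k of (A[0][0] + B[0][1] = -2 + 8 = 6, A[0][1] + B[1][1] = 3 + 2 = 5, A[0][2] + B[2][1] = 10 + 6 = 16) = 5 (attained at k = 1)
  C[0][2] = min over k of (A[0][0] + B[0][2] = -2 + -5 = -7, A[0][1] + B[1][2] = 3 + -3 = 0, A[0][2] + B[2][2] = 10 + 1 = 11) = -7 (attained at k = 0)
  C[1][0] = min over k of (A[1][0] + B[0][0] = 8 + -2 = 6, A[1][1] + B[1][0] = 0 + -1 = -1, A[1][2] + B[2][0] = 0 + -1 = -1) = -1 (attained at k = 1)
  C[1][1] = min over k of (A[1][0] + B[0][1] = 8 + 8 = 16, A[1][1] + B[1][1] = 0 + 2 = 2, A[1][2] + B[2][1] = 0 + 6 = 6) = 2 (attained at k = 1)
  C[1][2] = min over k of (A[1][0] + B[0][2] = 8 + -5 = 3, A[1][1] + B[1][2] = 0 + -3 = -3, A[1][2] + B[2][2] = 0 + 1 = 1) = -3 (attained at k = 1)
  C[2][0] = min over k of (A[2][0] + B[0][0] = -4 + -2 = -6, A[2][1] + B[1][0] = 6 + -1 = 5, A[2][2] + B[2][0] = -4 + -1 = -5) = -6 (attained at k = 0)
  C[2][1] = min over k of (A[2][0] + B[0][1] = -4 + 8 = 4, A[2][1] + B[1][1] = 6 + 2 = 8, A[2][2] + B[2][1] = -4 + 6 = 2) = 2 (attained at k = 2)
  C[2][2] = min over k of (A[2][0] + B[0][2] = -4 + -5 = -9, A[2][1] + B[1][2] = 6 + -3 = 3, A[2][2] + B[2][2] = -4 + 1 = -3) = -9 (attained at k = 0)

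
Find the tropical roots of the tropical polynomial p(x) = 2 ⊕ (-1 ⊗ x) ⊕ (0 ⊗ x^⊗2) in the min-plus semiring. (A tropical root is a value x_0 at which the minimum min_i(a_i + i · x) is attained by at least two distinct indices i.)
Roots: {-1, 3}

Each tropical root is a break point of the lower envelope of the lines y = a_i + i · x (there are 3 lines, with slopes 0, 1, ..., 2). Only the lines that attain the minimum somewhere contribute to roots; other lines are dominated. Here the surviving (envelope) indices are i = 2, i = 1, i = 0.
Intersections between consecutive envelope lines give the roots: for adjacent envelope indices i < j the intersection is x = (a_i − a_j) / (j − i). Reading off the sorted break points: {-1, 3}.
Verification: at each break x_0, at least two indices attain the minimum of min_i(a_i + i · x_0).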